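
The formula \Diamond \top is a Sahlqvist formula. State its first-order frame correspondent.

◇⊤ holds at w iff w has a successor, so frame-validity of ◇⊤ is exactly seriality. Equivalently via □ψ → ◇ψ:
Suppose □ψ→◇ψ is valid. At any x set V(ψ)=W. Then □ψ at x, so ◇ψ at x, so x has a successor.
Conversely, on a frame with seriality the schema holds at every world under every valuation.
Frame condition: \forall x \exists y Rxy.

Seriality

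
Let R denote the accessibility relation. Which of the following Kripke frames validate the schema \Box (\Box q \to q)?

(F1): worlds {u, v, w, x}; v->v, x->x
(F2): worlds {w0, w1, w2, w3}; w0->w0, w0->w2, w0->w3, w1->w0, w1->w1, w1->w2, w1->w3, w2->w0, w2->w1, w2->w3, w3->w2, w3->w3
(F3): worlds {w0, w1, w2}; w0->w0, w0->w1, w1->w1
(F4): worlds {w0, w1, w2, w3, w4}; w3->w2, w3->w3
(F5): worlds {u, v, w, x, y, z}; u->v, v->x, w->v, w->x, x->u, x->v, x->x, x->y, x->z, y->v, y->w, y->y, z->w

This is the axiom for shift-reflexivity; its first-order frame correspondent is \forall x \forall y (Rxy \to Ryy).
(F1): ✓.
(F2): fails — Rw1w2 but not Rw2w2.
(F3): ✓.
(F4): fails — Rw3w2 but not Rw2w2.
(F5): fails — Ruv but not Rvv.
Valid on: (F1), (F3).

(F1), (F3)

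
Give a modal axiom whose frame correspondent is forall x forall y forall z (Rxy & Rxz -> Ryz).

◇s → □◇s

This is the Euclidean property; the standard corresponding axiom is 5: ◇s → □◇s.
Suppose ◇s→□◇s is valid. Take Rxy, Rxz and set V(s)={y}. Then ◇s at x, so □◇s at x, so ◇s at z, so some w with Rzw has s; w=y, i.e. Rzy. By symmetry of the argument, Ryz.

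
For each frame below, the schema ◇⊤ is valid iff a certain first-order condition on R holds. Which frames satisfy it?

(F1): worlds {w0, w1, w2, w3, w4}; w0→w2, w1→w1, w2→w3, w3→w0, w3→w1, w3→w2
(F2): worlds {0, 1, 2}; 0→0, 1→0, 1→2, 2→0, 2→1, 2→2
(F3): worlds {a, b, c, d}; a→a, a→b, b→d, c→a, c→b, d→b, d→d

Frame correspondent (Sahlqvist): ∀x ∃y Rxy — i.e. seriality.
(F1): fails — world w4 has no successor.
(F2): satisfies the condition.
(F3): satisfies the condition.

(F2), (F3)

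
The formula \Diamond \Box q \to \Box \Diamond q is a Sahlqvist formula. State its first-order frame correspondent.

Convergence

Suppose ◇□q→□◇q is valid. Take Rxy, Rxz and set V(q)={w : Ryw}. Then □q at y so ◇□q at x, so □◇q at x, so ◇q at z, giving w with Rzw and Ryw.
Conversely, on a frame with convergence the schema holds at every world under every valuation.
So the correspondent is convergence.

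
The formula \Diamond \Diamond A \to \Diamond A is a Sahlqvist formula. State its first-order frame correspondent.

transitivity: \forall x \forall y \forall z (Rxy \wedge Ryz \to Rxz)

Equivalently (dual form): □A → □□A.
Suppose □A→□□A is valid. Take Rxy, Ryz and set V(A)={w : Rxw}. Then □A at x, so □□A at x, so □A at y, so A at z, i.e. Rxz.
The converse is a direct semantic check.
So the correspondent is transitivity.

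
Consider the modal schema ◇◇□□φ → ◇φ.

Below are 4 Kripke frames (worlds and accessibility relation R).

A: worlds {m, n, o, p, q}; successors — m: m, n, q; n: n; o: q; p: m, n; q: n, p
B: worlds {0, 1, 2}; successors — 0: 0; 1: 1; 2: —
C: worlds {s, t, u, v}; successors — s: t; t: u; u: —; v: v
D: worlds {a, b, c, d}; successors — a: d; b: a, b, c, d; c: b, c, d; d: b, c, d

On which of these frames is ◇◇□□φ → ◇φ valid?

B, D

Frame correspondent (Sahlqvist): ∀x ∀y (xR²y → ∃w (yR²w ∧ xRw)) — i.e. a generalized confluence (Geach) condition.
A: fails — oR²n but no w with nR²w and oRw.
B: satisfies the condition.
C: fails — sR²u but no w with uR²w and sRw.
D: satisfies the condition.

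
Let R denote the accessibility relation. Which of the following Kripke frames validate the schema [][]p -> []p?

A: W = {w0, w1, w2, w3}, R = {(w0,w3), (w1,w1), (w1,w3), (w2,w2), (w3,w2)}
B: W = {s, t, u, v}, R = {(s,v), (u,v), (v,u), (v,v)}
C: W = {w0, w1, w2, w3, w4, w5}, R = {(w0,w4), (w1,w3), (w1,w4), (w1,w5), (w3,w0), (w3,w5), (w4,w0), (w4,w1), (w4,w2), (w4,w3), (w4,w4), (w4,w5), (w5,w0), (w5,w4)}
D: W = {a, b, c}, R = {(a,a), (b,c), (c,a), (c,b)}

B

The schema corresponds to density: forall x forall y (Rxy -> exists z (Rxz & Rzy)).
A: fails — Rw0w3 but no z with Rw0z and Rzw3.
B: holds.
C: fails — Rw3w5 but no z with Rw3z and Rzw5.
D: fails — Rbc but no z with Rbz and Rzc.
Valid on: B.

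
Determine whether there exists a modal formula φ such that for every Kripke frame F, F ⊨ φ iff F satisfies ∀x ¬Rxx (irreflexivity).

Modal frame validity is preserved under surjective bounded morphisms.
The 5-cycle (worlds w0,w1,w2,w3,w4 with w0→w1→w2→w3→w4→w0) is irreflexive, and the map sending every world to a single reflexive point • is a surjective bounded morphism (forth: every edge maps to (•,•); back: every world has a successor). So any modal formula valid on the 5-cycle is also valid on the reflexive point, which is not irreflexive.
So no modal formula (or set of formulas) defines exactly the irreflexive frames.

Not definable by any modal formula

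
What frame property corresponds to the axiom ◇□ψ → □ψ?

Replacing ψ by ¬ψ and contraposing gives the equivalent schema ◇ψ → □◇ψ.
Suppose ◇ψ→□◇ψ is valid. Take Rxy, Rxz and set V(ψ)={y}. Then ◇ψ at x, so □◇ψ at x, so ◇ψ at z, so some w with Rzw has ψ; w=y, i.e. Rzy. By symmetry of the argument, Ryz.
Conversely, any frame satisfying ∀x ∀y ∀z (Rxy ∧ Rxz → Ryz) validates the schema.
Frame condition: ∀x ∀y ∀z (Rxy ∧ Rxz → Ryz).

The Euclidean property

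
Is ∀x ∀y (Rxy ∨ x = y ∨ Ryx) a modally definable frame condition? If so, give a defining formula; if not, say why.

No — not modally definable

Modal frame validity is preserved under disjoint unions.
Take 4 disjoint single-world reflexive frames: each is trivially connected, but their disjoint union has 4 worlds with no edge between distinct components, so it is not connected.
Hence connectedness of R is not modally definable.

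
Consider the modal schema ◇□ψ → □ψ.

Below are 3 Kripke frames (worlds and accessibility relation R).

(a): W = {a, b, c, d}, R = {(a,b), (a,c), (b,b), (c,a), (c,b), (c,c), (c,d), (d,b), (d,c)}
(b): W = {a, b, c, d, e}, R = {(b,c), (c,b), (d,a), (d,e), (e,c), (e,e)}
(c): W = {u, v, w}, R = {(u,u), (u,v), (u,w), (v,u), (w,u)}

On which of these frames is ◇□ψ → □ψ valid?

none

The schema corresponds to the Euclidean property: ∀x ∀y ∀z (Rxy ∧ Rxz → Ryz).
(a): fails — Rab and Rac but not Rbc.
(b): fails — Rbc and Rbc but not Rcc.
(c): fails — Ruv and Ruv but not Rvv.
Valid on no frame.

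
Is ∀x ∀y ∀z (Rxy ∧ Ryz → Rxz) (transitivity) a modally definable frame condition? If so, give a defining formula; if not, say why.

The condition is transitivity. A defining modal formula is □q → □□q.
Suppose □q→□□q is valid. Take Rxy, Ryz and set V(q)={w : Rxw}. Then □q at x, so □□q at x, so □q at y, so q at z, i.e. Rxz.

Definable; □q → □□q defines it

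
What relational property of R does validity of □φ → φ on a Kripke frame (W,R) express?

reflexivity

Suppose □φ→φ is valid. At any x set V(φ)={w : Rxw}. Then □φ holds at x, so φ holds at x, i.e. Rxx.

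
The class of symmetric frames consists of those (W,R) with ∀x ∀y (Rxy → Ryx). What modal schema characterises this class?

This is symmetry; the standard corresponding axiom is B: q → □◇q.
Suppose q→□◇q is valid. Take Rxy and set V(q)={x}. Then q at x, so □◇q at x, so ◇q at y, so some z with Ryz has q; z=x, i.e. Ryx.

q → □◇q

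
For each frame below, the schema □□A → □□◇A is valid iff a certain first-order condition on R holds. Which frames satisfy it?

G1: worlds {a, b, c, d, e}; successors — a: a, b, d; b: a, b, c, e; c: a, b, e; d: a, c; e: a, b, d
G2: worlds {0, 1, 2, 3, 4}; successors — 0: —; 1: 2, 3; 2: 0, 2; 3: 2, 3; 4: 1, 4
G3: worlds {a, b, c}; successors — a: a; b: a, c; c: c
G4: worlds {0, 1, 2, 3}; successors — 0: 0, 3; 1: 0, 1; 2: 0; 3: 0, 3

The schema corresponds to a generalized confluence (Geach) condition: ∀x ∀z (xR²z → ∃w (xR²w ∧ zRw)).
G1: holds.
G2: fails — 1R²0 but no w with 1R²w and 0Rw.
G3: holds.
G4: holds.

G1, G3, G4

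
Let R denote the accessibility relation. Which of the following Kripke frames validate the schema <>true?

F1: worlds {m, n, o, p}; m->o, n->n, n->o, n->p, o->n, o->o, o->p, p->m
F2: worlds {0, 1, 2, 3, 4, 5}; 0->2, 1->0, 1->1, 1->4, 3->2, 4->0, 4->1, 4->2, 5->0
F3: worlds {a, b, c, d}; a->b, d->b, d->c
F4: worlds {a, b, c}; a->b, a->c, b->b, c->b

F1, F4

The schema corresponds to seriality: forall x exists y Rxy.
F1: condition met.
F2: fails — world 2 has no successor.
F3: fails — world b has no successor.
F4: condition met.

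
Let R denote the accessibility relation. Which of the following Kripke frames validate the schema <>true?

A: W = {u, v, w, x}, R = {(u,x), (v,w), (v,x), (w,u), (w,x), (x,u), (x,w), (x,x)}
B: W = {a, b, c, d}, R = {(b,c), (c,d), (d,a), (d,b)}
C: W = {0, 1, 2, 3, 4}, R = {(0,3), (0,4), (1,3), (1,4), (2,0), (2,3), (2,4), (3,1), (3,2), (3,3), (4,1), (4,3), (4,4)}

A, C

This is the axiom for seriality; its first-order frame correspondent is forall x exists y Rxy.
A: condition met.
B: fails — world a has no successor.
C: condition met.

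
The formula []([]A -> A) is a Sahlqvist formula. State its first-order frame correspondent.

Shift-reflexivity

This schema is the T□ axiom.
It corresponds to shift-reflexivity: forall x forall y (Rxy -> Ryy).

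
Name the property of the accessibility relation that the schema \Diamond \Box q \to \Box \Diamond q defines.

Suppose ◇□q→□◇q is valid. Take Rxy, Rxz and set V(q)={w : Ryw}. Then □q at y so ◇□q at x, so □◇q at x, so ◇q at z, giving w with Rzw and Ryw.

convergence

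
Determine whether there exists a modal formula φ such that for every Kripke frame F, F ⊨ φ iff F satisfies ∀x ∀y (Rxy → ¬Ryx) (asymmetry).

Not modally definable

Any modally definable frame class is closed under surjective bounded morphisms.
The 5-cycle (worlds 0,1,2,3,4 with 0→1→2→3→4→0) is asymmetric. Mapping every world to a single reflexive point • is a surjective bounded morphism, and the reflexive point is not asymmetric (R•• but asymmetry requires ¬R••).
So no modal formula (or set of formulas) defines exactly the asymmetric frames.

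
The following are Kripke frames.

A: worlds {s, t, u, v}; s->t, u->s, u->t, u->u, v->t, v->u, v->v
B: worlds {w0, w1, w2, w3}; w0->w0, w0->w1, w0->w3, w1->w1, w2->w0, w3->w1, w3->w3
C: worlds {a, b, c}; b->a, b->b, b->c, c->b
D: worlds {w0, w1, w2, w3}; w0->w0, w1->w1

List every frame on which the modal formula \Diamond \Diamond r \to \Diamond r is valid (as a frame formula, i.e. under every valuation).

This is the axiom for transitivity; its first-order frame correspondent is \forall x \forall y \forall z (Rxy \wedge Ryz \to Rxz).
A: fails — Rvu and Rus but not Rvs.
B: fails — Rw2w0 and Rw0w1 but not Rw2w1.
C: fails — Rcb and Rba but not Rca.
D: holds.

D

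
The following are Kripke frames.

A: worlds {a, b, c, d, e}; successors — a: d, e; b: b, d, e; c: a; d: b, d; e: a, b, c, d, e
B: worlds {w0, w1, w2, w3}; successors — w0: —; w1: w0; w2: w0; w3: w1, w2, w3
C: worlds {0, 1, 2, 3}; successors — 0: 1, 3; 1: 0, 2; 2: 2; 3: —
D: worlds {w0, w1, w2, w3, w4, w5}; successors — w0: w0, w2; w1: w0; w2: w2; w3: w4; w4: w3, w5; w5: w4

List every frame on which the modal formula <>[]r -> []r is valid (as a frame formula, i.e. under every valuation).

Frame correspondent (Sahlqvist): forall x forall y forall z (Rxy & Rxz -> Ryz) — i.e. the Euclidean property.
A: fails — Rad and Rae but not Rde.
B: fails — Rw1w0 and Rw1w0 but not Rw0w0.
C: fails — R01 and R01 but not R11.
D: fails — Rw0w2 and Rw0w0 but not Rw2w0.
Valid on no frame.

none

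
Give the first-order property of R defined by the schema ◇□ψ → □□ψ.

∀x ∀y ∀z ((xRy ∧ xR²z) → ∃w (yRw ∧ z = w))

This is a Sahlqvist (Geach-type) schema ◇^1□^1ψ → □^2◇^0ψ.
Minimal-valuation argument: fix x; take any y with xR^1y and any z with xR^2z. Set V(ψ) to the set of worlds R-reachable from y in exactly 1 step. Then □^1ψ holds at y, so the antecedent holds at x; validity forces ◇^0ψ at z, giving a w with zR^0w and yR^1w.
First-order correspondent: ∀x ∀y ∀z ((xRy ∧ xR²z) → ∃w (yRw ∧ z = w)).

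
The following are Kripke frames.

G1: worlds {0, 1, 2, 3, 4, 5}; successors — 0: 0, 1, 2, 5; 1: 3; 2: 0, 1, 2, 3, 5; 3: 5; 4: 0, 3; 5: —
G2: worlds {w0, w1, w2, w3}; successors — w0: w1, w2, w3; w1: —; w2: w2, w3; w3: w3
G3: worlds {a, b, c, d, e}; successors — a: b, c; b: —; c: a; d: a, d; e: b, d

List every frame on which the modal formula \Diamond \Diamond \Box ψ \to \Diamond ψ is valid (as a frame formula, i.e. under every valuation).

The schema corresponds to a generalized confluence (Geach) condition: \forall x \forall y (x R^2 y \to \exists w (yRw \wedge xRw)).
G1: fails — 0R²1 but no w with 1Rw and 0Rw.
G2: ✓.
G3: fails — cR²b but no w with bRw and cRw.

G2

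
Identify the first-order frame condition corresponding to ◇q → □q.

partial functionality: ∀x ∀y ∀z (Rxy ∧ Rxz → y = z)

This is the CD axiom.
It corresponds to partial functionality: ∀x ∀y ∀z (Rxy ∧ Rxz → y = z).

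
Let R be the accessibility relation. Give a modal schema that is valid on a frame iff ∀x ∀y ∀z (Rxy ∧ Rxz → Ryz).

A defining formula is ◇s → □◇s (the 5 axiom).

◇s → □◇s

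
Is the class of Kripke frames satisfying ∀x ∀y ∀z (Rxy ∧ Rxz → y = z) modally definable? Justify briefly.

This is a Sahlqvist condition; the CD axiom ◇q → □q defines it.
Suppose ◇q→□q is valid. Take Rxy, Rxz and set V(q)={y}. Then ◇q at x, so □q at x, so q at z, i.e. z=y.

Definable; ◇q → □q defines it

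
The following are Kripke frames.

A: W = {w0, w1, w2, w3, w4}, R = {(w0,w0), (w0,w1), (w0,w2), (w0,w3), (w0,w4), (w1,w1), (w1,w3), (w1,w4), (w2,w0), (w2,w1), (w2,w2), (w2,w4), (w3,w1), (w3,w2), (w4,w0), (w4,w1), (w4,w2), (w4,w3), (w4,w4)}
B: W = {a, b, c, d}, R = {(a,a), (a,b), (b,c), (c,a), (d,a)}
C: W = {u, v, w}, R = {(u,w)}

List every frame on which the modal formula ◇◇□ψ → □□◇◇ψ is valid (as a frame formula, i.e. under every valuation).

Frame correspondent (Sahlqvist): ∀x ∀y ∀z ((xR²y ∧ xR²z) → ∃w (yRw ∧ zR²w)) — i.e. a generalized confluence (Geach) condition.
A: satisfies the condition.
B: fails — aR²b, aR²b but no w with bRw and bR²w.
C: satisfies the condition.

A, C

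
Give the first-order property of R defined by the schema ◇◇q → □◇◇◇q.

This is a Sahlqvist (Geach-type) schema ◇^2□^0q → □^1◇^3q.
First-order correspondent: ∀x ∀y ∀z ((xR²y ∧ xRz) → ∃w (y = w ∧ zR³w)).

∀x ∀y ∀z ((xR²y ∧ xRz) → ∃w (y = w ∧ zR³w))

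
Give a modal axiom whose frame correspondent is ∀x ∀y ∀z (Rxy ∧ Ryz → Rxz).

A defining formula is □p → □□p (the 4 axiom).
Suppose □p→□□p is valid. Take Rxy, Ryz and set V(p)={w : Rxw}. Then □p at x, so □□p at x, so □p at y, so p at z, i.e. Rxz.

□p → □□p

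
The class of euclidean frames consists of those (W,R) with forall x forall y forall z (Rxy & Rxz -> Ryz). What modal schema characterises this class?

◇p → □◇p

This is the Euclidean property; the standard corresponding axiom is 5: ◇p → □◇p.
Suppose ◇p→□◇p is valid. Take Rxy, Rxz and set V(p)={y}. Then ◇p at x, so □◇p at x, so ◇p at z, so some w with Rzw has p; w=y, i.e. Rzy. By symmetry of the argument, Ryz.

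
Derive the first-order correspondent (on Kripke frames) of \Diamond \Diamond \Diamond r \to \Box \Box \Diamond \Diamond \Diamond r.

This is a Sahlqvist (Geach-type) schema ◇^3□^0r → □^2◇^3r.
Minimal-valuation argument: fix x; take any y with xR^3y and any z with xR^2z. Set V(r) to the set of worlds R-reachable from y in exactly 0 steps. Then □^0r holds at y, so the antecedent holds at x; validity forces ◇^3r at z, giving a w with zR^3w and yR^0w.
First-order correspondent: \forall x \forall y \forall z ((x R^3 y \wedge x R^2 z) \to \exists w (y = w \wedge z R^3 w)).

\forall x \forall y \forall z ((x R^3 y \wedge x R^2 z) \to \exists w (y = w \wedge z R^3 w))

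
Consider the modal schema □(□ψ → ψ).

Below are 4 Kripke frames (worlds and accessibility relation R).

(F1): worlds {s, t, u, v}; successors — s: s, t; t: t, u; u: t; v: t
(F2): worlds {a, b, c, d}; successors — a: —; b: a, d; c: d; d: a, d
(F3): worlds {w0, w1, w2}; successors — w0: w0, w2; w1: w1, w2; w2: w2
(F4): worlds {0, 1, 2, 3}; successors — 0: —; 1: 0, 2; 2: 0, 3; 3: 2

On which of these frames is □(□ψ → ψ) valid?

The schema corresponds to shift-reflexivity: ∀x ∀y (Rxy → Ryy).
(F1): fails — Rtu but not Ruu.
(F2): fails — Rba but not Raa.
(F3): condition met.
(F4): fails — R10 but not R00.

(F3)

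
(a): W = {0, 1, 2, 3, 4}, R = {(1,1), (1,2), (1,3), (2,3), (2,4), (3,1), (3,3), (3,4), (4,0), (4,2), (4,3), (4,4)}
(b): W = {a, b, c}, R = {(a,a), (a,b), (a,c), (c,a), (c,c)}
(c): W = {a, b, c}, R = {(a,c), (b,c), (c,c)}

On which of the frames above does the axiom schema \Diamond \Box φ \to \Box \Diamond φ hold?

(c)

Frame correspondent (Sahlqvist): \forall x \forall y \forall z (Rxy \wedge Rxz \to \exists w (Ryw \wedge Rzw)) — i.e. convergence.
(a): fails — R40 and R40 but 0 and 0 have no common successor.
(b): fails — Rab and Rab but b and b have no common successor.
(c): ✓.
Valid on: (c).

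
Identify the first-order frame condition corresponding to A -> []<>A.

symmetry

Suppose A→□◇A is valid. Take Rxy and set V(A)={x}. Then A at x, so □◇A at x, so ◇A at y, so some z with Ryz has A; z=x, i.e. Ryx.
The converse is a direct semantic check.
So the correspondent is symmetry.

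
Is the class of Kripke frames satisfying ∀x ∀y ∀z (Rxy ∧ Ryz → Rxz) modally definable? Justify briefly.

Yes, by □p → □□p

The condition is transitivity. A defining modal formula is □p → □□p.
Suppose □p→□□p is valid. Take Rxy, Ryz and set V(p)={w : Rxw}. Then □p at x, so □□p at x, so □p at y, so p at z, i.e. Rxz.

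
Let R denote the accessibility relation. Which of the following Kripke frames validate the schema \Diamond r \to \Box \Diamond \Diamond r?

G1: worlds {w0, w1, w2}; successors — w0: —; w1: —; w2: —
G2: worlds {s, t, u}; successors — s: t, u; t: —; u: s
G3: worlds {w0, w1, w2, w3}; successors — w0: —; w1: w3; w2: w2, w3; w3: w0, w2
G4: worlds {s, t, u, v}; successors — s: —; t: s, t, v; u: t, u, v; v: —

G1

This is the axiom for a generalized confluence (Geach) condition; its first-order frame correspondent is \forall x \forall y \forall z ((xRy \wedge xRz) \to \exists w (y = w \wedge z R^2 w)).
G1: ✓.
G2: fails — sRt, sRt but no w with t=w and tR²w.
G3: fails — w3Rw0, w3Rw0 but no w with w0=w and w0R²w.
G4: fails — tRs, tRs but no w with s=w and sR²w.
Valid on: G1.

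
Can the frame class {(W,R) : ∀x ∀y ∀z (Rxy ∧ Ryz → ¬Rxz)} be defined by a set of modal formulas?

Not modally definable

If a class were modally definable it would be closed under surjective bounded morphisms (Goldblatt–Thomason).
The 7-cycle (worlds s,t,u,v,w,x,y with s→t→u→v→w→x→y→s) is intransitive. Mapping every world to a single reflexive point • is a surjective bounded morphism; the reflexive point is not intransitive (R••∧R•• but R••).
So no modal formula (or set of formulas) defines exactly the intransitive frames.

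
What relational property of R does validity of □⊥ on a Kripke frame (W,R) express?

This is the Ver axiom.
Its frame correspondent is emptiness of R — ∀x ∀y ¬Rxy.

Emptiness of R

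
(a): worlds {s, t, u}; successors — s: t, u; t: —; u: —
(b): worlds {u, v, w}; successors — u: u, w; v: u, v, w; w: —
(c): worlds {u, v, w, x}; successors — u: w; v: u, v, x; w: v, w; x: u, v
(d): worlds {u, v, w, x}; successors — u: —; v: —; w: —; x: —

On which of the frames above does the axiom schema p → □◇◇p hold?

Frame correspondent (Sahlqvist): ∀x ∀z (xRz → ∃w (x = w ∧ zR²w)) — i.e. a generalized confluence (Geach) condition.
(a): fails — sRt but no w with s=w and tR²w.
(b): fails — uRw but no t with u=t and wR²t.
(c): fails — xRu but no t with x=t and uR²t.
(d): condition met.

(d)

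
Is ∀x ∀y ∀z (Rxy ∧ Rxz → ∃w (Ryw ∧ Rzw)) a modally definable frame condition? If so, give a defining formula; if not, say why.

The condition is convergence. A defining modal formula is ◇□q → □◇q.
Suppose ◇□q→□◇q is valid. Take Rxy, Rxz and set V(q)={w : Ryw}. Then □q at y so ◇□q at x, so □◇q at x, so ◇q at z, giving w with Rzw and Ryw.

Definable; ◇□q → □◇q defines it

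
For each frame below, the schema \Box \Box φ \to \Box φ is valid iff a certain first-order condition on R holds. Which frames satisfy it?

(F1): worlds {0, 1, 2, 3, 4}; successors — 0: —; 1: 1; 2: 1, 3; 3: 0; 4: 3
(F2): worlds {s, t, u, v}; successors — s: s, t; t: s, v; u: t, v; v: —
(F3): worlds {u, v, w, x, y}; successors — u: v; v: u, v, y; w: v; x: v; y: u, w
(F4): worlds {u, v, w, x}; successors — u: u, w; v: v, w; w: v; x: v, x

This is the axiom for density; its first-order frame correspondent is \forall x \forall y (Rxy \to \exists z (Rxz \wedge Rzy)).
(F1): fails — R43 but no z with R4z and Rz3.
(F2): fails — Rtv but no z with Rtz and Rzv.
(F3): fails — Ryw but no z with Ryz and Rzw.
(F4): holds.

(F4)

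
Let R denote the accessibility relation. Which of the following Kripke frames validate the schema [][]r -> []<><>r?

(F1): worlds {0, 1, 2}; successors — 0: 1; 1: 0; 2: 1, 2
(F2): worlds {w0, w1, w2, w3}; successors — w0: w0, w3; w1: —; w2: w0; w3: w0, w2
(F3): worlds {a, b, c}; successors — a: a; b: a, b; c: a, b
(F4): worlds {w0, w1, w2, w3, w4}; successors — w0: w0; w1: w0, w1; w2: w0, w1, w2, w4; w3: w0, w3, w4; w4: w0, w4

(F2), (F3), (F4)

Frame correspondent (Sahlqvist): forall x forall z (xRz -> exists w (x R^2 w & z R^2 w)) — i.e. a generalized confluence (Geach) condition.
(F1): fails — 0R1 but no w with 0R²w and 1R²w.
(F2): satisfies the condition.
(F3): satisfies the condition.
(F4): satisfies the condition.
Valid on: (F2), (F3), (F4).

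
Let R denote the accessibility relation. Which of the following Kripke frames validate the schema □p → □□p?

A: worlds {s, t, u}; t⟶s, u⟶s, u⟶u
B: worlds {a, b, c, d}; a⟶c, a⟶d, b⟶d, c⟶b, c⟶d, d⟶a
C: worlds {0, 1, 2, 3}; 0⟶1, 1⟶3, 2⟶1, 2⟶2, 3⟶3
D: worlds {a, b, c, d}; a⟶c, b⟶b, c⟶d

A

This is the axiom for transitivity; its first-order frame correspondent is ∀x ∀y ∀z (Rxy ∧ Ryz → Rxz).
A: ✓.
B: fails — Rcd and Rda but not Rca.
C: fails — R01 and R13 but not R03.
D: fails — Rac and Rcd but not Rad.
Valid on: A.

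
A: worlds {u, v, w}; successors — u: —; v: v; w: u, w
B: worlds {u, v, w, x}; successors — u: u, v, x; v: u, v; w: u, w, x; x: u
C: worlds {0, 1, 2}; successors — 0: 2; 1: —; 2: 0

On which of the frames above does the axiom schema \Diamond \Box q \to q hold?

C

This is the axiom for symmetry; its first-order frame correspondent is \forall x \forall y (Rxy \to Ryx).
A: fails — Rwu but not Ruw.
B: fails — Rwu but not Ruw.
C: condition met.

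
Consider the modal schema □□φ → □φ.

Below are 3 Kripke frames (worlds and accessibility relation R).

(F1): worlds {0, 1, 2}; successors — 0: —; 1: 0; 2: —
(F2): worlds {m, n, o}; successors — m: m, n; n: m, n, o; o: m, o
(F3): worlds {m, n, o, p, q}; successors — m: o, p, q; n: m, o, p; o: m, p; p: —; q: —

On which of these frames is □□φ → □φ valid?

Frame correspondent (Sahlqvist): ∀x ∀y (Rxy → ∃z (Rxz ∧ Rzy)) — i.e. density.
(F1): fails — R10 but no z with R1z and Rz0.
(F2): satisfies the condition.
(F3): fails — Rom but no z with Roz and Rzm.
Valid on: (F2).

(F2)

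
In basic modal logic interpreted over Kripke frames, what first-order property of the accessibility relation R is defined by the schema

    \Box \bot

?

emptiness of R

□⊥ is valid iff no world has any successor (otherwise □⊥ fails at any world with one).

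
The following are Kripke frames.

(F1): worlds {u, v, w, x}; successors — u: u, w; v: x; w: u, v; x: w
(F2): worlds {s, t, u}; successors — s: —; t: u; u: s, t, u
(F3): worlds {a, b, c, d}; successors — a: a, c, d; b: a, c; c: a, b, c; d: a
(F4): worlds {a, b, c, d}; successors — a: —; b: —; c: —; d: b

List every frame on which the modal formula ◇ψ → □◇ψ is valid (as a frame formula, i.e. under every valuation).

none

This is the axiom for the Euclidean property; its first-order frame correspondent is ∀x ∀y ∀z (Rxy ∧ Rxz → Ryz).
(F1): fails — Ruw and Ruw but not Rww.
(F2): fails — Rus and Rus but not Rss.
(F3): fails — Rac and Rad but not Rcd.
(F4): fails — Rdb and Rdb but not Rbb.
Valid on no frame.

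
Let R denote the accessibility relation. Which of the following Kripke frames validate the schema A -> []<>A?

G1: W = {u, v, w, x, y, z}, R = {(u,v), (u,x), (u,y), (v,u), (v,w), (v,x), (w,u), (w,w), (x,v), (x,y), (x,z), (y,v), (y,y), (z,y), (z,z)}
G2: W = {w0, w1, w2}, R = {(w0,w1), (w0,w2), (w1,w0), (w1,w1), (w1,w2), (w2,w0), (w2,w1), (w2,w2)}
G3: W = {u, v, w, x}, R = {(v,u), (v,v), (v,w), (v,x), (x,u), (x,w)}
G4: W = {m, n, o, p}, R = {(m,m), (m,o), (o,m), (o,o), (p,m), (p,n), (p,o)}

Frame correspondent (Sahlqvist): forall x forall y (Rxy -> Ryx) — i.e. symmetry.
G1: fails — Rwu but not Ruw.
G2: holds.
G3: fails — Rxw but not Rwx.
G4: fails — Rpm but not Rmp.

G2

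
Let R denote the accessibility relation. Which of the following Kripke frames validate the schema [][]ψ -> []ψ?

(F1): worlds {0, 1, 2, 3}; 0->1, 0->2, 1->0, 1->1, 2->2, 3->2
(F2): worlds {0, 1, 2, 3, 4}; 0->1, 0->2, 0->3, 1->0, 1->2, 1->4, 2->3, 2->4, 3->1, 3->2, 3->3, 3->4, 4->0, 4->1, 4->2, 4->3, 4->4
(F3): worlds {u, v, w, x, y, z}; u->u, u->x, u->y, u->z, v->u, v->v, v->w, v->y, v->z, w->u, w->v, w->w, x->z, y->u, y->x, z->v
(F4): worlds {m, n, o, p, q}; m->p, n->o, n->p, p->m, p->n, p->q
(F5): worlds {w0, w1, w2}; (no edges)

(F1), (F2), (F5)

This is the axiom for density; its first-order frame correspondent is forall x forall y (Rxy -> exists z (Rxz & Rzy)).
(F1): satisfies the condition.
(F2): satisfies the condition.
(F3): fails — Rxz but no t with Rxt and Rtz.
(F4): fails — Rpm but no z with Rpz and Rzm.
(F5): satisfies the condition.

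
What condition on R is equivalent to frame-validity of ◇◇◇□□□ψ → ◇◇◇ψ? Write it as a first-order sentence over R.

This is a Sahlqvist (Geach-type) schema ◇^3□^3ψ → □^0◇^3ψ.
Minimal-valuation argument: fix x; take any y with xR^3y and any z with xR^0z. Set V(ψ) to the set of worlds R-reachable from y in exactly 3 steps. Then □^3ψ holds at y, so the antecedent holds at x; validity forces ◇^3ψ at z, giving a w with zR^3w and yR^3w.
First-order correspondent: ∀x ∀y (xR³y → ∃w (yR³w ∧ xR³w)).

∀x ∀y (xR³y → ∃w (yR³w ∧ xR³w))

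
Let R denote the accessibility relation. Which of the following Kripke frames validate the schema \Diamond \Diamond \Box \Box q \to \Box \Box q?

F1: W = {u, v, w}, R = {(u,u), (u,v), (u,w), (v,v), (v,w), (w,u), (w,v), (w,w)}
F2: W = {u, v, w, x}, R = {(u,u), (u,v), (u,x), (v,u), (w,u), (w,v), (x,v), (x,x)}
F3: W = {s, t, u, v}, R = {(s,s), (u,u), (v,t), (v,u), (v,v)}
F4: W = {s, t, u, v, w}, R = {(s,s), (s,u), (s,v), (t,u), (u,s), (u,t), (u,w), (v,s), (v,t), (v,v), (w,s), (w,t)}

F1, F2

Frame correspondent (Sahlqvist): \forall x \forall y \forall z ((x R^2 y \wedge x R^2 z) \to \exists w (y R^2 w \wedge z = w)) — i.e. a generalized confluence (Geach) condition.
F1: satisfies the condition.
F2: satisfies the condition.
F3: fails — vR²t, vR²t but no w with tR²w and t=w.
F4: fails — sR²t, sR²u but no w* with tR²w* and u=w*.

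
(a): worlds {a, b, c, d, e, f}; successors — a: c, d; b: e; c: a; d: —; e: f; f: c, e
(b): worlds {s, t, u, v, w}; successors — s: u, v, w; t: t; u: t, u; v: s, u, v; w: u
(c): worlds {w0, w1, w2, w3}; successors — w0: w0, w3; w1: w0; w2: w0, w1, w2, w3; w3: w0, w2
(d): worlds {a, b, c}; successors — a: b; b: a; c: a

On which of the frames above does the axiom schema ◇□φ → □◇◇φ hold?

The schema corresponds to a generalized confluence (Geach) condition: ∀x ∀y ∀z ((xRy ∧ xRz) → ∃w (yRw ∧ zR²w)).
(a): fails — aRc, aRc but no w with cRw and cR²w.
(b): holds.
(c): holds.
(d): fails — aRb, aRb but no w with bRw and bR²w.

(b), (c)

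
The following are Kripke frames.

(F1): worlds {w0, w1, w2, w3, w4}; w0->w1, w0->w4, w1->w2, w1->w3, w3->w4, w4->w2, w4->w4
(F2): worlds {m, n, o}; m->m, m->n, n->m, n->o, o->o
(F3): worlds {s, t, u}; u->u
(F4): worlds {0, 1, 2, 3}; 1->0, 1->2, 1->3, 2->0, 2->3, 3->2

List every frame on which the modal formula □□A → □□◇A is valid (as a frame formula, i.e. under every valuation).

This is the axiom for a generalized confluence (Geach) condition; its first-order frame correspondent is ∀x ∀z (xR²z → ∃w (xR²w ∧ zRw)).
(F1): fails — w0R²w2 but no w with w0R²w and w2Rw.
(F2): condition met.
(F3): condition met.
(F4): fails — 1R²0 but no w with 1R²w and 0Rw.
Valid on: (F2), (F3).

(F2), (F3)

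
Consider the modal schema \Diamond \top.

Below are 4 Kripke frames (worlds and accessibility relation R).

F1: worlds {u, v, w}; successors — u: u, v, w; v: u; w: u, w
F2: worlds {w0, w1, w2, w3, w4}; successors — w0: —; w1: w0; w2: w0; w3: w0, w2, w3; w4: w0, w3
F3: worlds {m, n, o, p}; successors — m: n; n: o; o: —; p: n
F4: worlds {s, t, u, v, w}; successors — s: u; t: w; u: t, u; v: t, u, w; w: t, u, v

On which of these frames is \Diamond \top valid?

The schema corresponds to seriality: \forall x \exists y Rxy.
F1: satisfies the condition.
F2: fails — world w0 has no successor.
F3: fails — world o has no successor.
F4: satisfies the condition.

F1, F4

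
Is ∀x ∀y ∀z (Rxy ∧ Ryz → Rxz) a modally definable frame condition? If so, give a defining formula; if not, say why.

The condition is transitivity. A defining modal formula is □r → □□r.

Yes — defined by □r → □□r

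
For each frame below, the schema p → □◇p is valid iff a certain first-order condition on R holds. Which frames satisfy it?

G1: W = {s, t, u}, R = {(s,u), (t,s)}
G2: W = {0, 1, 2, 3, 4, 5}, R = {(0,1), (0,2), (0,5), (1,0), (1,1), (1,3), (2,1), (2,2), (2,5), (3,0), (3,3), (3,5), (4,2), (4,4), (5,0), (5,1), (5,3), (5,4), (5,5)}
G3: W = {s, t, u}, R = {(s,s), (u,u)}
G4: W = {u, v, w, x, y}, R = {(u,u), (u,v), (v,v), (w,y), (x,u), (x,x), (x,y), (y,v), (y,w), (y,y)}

G3

Frame correspondent (Sahlqvist): ∀x ∀y (Rxy → Ryx) — i.e. symmetry.
G1: fails — Rsu but not Rus.
G2: fails — R25 but not R52.
G3: ✓.
G4: fails — Ruv but not Rvu.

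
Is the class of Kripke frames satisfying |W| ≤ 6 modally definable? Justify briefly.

Not modally definable

Modal frame validity is preserved under disjoint unions.
Any modal formula valid on each of 7 disjoint one-world frames is valid on their disjoint union (validity is preserved under disjoint unions). Each one-world frame has |W|=1≤6, but the union has |W|=7.
So no modal formula (or set of formulas) defines exactly the |W|≤6 frames.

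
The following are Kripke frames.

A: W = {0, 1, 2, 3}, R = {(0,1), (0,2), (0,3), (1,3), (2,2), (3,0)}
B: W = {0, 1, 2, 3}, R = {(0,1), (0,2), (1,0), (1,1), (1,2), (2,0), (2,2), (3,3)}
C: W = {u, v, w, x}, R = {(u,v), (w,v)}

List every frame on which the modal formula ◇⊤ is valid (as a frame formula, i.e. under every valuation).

This is the axiom for seriality; its first-order frame correspondent is ∀x ∃y Rxy.
A: satisfies the condition.
B: satisfies the condition.
C: fails — world v has no successor.

A, B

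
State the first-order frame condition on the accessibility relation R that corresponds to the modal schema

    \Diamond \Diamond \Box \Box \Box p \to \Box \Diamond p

This is a Sahlqvist (Geach-type) schema ◇^2□^3p → □^1◇^1p.
Minimal-valuation argument: fix x; take any y with xR^2y and any z with xR^1z. Set V(p) to the set of worlds R-reachable from y in exactly 3 steps. Then □^3p holds at y, so the antecedent holds at x; validity forces ◇^1p at z, giving a w with zR^1w and yR^3w.
First-order correspondent: \forall x \forall y \forall z ((x R^2 y \wedge xRz) \to \exists w (y R^3 w \wedge zRw)).

\forall x \forall y \forall z ((x R^2 y \wedge xRz) \to \exists w (y R^3 w \wedge zRw))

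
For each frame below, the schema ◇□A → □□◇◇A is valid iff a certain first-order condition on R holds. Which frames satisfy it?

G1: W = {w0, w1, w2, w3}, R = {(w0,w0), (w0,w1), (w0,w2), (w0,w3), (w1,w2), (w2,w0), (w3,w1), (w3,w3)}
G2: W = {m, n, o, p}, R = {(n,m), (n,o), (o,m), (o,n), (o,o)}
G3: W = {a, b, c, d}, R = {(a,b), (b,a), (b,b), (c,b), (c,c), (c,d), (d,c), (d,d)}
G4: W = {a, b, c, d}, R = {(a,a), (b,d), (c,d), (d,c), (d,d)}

G4

This is the axiom for a generalized confluence (Geach) condition; its first-order frame correspondent is ∀x ∀y ∀z ((xRy ∧ xR²z) → ∃w (yRw ∧ zR²w)).
G1: fails — w0Rw1, w0R²w1 but no w with w1Rw and w1R²w.
G2: fails — nRm, nR²m but no w with mRw and mR²w.
G3: fails — cRd, cR²a but no w with dRw and aR²w.
G4: holds.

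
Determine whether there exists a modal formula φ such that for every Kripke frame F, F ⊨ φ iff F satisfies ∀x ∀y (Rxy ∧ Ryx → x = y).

Not definable by any modal formula

If a class were modally definable it would be closed under surjective bounded morphisms (Goldblatt–Thomason).
The 4-cycle (worlds a,b,c,d with a→b→c→d→a) is antisymmetric. Sending even-indexed worlds to s and odd-indexed worlds to t is a surjective bounded morphism onto the two-world frame with s↔t, which is not antisymmetric.
So no modal formula (or set of formulas) defines exactly the antisymmetric frames.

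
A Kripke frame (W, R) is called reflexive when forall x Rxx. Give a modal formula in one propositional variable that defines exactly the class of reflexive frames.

□p → p

This is reflexivity; the standard corresponding axiom is T: □p → p.
Suppose □p→p is valid. At any x set V(p)={w : Rxw}. Then □p holds at x, so p holds at x, i.e. Rxx.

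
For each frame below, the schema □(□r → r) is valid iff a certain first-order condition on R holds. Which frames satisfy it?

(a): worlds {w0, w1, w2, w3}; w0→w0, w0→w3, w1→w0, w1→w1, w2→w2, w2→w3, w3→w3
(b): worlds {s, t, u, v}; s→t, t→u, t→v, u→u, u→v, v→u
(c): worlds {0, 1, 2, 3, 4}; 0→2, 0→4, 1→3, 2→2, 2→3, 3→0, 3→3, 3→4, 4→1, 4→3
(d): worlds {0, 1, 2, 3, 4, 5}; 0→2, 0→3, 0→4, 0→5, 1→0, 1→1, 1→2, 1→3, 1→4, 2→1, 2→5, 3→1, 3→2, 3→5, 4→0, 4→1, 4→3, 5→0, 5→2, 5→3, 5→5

Frame correspondent (Sahlqvist): ∀x ∀y (Rxy → Ryy) — i.e. shift-reflexivity.
(a): condition met.
(b): fails — Ruv but not Rvv.
(c): fails — R34 but not R44.
(d): fails — R53 but not R33.
Valid on: (a).

(a)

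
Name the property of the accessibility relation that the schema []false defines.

emptiness of R: forall x forall y ~Rxy

□⊥ is valid iff no world has any successor (otherwise □⊥ fails at any world with one).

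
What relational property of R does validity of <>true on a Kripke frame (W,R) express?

◇⊤ holds at w iff w has a successor, so frame-validity of ◇⊤ is exactly seriality. Equivalently via □q → ◇q:
Suppose □q→◇q is valid. At any x set V(q)=W. Then □q at x, so ◇q at x, so x has a successor.

Seriality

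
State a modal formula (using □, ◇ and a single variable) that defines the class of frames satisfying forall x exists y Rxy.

A defining formula is □q → ◇q (the D axiom).
Suppose □q→◇q is valid. At any x set V(q)=W. Then □q at x, so ◇q at x, so x has a successor.

□q → ◇q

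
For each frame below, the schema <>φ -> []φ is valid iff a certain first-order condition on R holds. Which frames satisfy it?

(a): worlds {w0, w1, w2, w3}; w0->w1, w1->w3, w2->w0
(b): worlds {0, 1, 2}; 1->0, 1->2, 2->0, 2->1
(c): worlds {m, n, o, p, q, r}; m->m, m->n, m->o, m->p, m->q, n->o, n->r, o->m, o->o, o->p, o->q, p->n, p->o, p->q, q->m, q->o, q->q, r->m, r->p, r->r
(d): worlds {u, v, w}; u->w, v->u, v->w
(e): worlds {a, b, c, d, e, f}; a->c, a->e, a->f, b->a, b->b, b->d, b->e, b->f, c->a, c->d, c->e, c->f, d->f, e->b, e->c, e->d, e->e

(a)

The schema corresponds to partial functionality: forall x forall y forall z (Rxy & Rxz -> y = z).
(a): condition met.
(b): fails — 1 sees both 0 and 2.
(c): fails — m sees both m and n.
(d): fails — v sees both u and w.
(e): fails — a sees both c and e.
Valid on: (a).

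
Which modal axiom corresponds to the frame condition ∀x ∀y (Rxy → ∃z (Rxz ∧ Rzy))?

The condition is density. The C4 schema □□q → □q defines it.
Suppose □□q→□q is valid. Take Rxy and set V(q)={w : xR²w}. Then □□q at x, so □q at x, so q at y, i.e. ∃z(Rxz∧Rzy).

□□q → □q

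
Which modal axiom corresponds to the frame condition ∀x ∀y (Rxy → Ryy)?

A defining formula is □(□q → q) (the T□ axiom).

□(□q → q)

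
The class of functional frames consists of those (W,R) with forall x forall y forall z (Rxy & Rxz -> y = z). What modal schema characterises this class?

A defining formula is ◇ψ → □ψ (the CD axiom).
Suppose ◇ψ→□ψ is valid. Take Rxy, Rxz and set V(ψ)={y}. Then ◇ψ at x, so □ψ at x, so ψ at z, i.e. z=y.

◇ψ → □ψ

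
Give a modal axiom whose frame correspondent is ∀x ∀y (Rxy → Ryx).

A defining formula is ψ → □◇ψ (the B axiom).
Suppose ψ→□◇ψ is valid. Take Rxy and set V(ψ)={x}. Then ψ at x, so □◇ψ at x, so ◇ψ at y, so some z with Ryz has ψ; z=x, i.e. Ryx.

ψ → □◇ψ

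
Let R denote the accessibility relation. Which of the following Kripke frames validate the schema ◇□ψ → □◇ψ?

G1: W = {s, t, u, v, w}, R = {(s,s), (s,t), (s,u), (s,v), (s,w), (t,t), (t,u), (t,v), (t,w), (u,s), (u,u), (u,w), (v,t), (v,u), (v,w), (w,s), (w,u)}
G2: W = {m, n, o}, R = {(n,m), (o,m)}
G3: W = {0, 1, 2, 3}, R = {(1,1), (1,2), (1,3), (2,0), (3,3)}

This is the axiom for convergence; its first-order frame correspondent is ∀x ∀y ∀z (Rxy ∧ Rxz → ∃w (Ryw ∧ Rzw)).
G1: holds.
G2: fails — Rnm and Rnm but m and m have no common successor.
G3: fails — R12 and R11 but 2 and 1 have no common successor.
Valid on: G1.

G1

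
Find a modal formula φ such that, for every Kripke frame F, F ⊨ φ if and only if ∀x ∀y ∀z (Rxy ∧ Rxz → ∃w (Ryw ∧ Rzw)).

◇□p → □◇p

This is convergence; the standard corresponding axiom is .2: ◇□p → □◇p.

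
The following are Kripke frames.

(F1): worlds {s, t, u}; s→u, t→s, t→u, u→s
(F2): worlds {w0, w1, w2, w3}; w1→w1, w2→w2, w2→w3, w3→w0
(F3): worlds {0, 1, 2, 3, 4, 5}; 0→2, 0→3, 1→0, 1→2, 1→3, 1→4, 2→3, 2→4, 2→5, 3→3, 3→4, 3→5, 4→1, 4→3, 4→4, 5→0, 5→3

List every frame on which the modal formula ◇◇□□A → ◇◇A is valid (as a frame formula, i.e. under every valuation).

This is the axiom for a generalized confluence (Geach) condition; its first-order frame correspondent is ∀x ∀y (xR²y → ∃w (yR²w ∧ xR²w)).
(F1): condition met.
(F2): fails — w2R²w0 but no w with w0R²w and w2R²w.
(F3): condition met.

(F1), (F3)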